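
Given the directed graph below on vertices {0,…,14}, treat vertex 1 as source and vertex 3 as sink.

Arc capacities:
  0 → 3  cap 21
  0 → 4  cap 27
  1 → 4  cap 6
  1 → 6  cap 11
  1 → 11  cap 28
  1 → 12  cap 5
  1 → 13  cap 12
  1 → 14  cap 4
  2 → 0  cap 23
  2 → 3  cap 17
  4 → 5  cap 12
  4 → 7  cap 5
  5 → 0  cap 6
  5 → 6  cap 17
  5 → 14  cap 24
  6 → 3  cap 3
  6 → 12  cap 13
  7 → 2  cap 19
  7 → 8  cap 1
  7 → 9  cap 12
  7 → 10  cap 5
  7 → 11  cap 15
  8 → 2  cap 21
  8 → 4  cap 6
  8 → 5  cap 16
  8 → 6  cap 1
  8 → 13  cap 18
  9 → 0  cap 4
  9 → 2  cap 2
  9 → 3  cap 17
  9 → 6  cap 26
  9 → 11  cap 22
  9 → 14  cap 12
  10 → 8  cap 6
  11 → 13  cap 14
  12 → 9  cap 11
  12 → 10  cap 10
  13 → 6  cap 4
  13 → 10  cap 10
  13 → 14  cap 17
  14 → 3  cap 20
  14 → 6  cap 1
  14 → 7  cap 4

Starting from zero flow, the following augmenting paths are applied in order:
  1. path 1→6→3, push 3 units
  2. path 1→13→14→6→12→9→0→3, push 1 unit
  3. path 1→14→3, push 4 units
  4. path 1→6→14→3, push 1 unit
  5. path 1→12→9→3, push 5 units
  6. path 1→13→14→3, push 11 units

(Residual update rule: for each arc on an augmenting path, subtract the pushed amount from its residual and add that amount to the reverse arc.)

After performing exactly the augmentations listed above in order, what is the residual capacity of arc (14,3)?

Residual capacity of (14,3): 4

after path 1 (1→6→3, push 3): res(14,3)=20
after path 2 (1→13→14→6→12→9→0→3, push 1): res(14,3)=20
after path 3 (1→14→3, push 4): res(14,3)=16
after path 4 (1→6→14→3, push 1): res(14,3)=15
after path 5 (1→12→9→3, push 5): res(14,3)=15
after path 6 (1→13→14→3, push 11): res(14,3)=4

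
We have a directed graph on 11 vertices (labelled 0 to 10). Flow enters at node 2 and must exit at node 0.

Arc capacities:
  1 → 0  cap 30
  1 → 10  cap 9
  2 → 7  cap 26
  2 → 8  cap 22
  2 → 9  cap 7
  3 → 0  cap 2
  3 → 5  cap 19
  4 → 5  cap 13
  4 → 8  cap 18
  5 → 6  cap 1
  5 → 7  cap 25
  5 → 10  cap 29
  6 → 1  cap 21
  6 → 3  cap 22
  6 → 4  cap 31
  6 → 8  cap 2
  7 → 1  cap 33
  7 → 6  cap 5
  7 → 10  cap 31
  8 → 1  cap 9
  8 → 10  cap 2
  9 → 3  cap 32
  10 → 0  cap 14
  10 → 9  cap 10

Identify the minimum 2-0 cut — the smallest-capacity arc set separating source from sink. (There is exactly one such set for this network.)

augment #1: 2→7→1→0 push 26
augment #2: 2→8→1→0 push 4
augment #3: 2→8→10→0 push 2
augment #4: 2→9→3→0 push 2
augment #5: 2→8→1→10→0 push 5
augment #6: 2→9→3→5→10→0 push 5
max flow = 44; residual-reachable set from 2 gives S-side
cut edges (S→T): {(2,7), (2,9), (8,1), (8,10)} total cap 44

Min-cut arcs: {(2,7), (2,9), (8,1), (8,10)} (total capacity 44)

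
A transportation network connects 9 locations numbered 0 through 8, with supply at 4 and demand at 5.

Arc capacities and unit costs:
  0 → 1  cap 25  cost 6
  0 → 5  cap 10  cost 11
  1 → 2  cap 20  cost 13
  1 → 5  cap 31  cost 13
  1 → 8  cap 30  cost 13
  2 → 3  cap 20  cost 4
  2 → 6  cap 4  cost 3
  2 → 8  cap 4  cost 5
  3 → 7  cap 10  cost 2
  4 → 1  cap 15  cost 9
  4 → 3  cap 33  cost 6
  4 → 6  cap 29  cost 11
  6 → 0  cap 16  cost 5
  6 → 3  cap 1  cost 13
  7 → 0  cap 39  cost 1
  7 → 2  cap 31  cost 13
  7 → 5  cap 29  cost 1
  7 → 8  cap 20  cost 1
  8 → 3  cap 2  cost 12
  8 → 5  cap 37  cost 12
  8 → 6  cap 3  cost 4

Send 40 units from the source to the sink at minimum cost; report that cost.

Minimum cost for 40 units: 865

shortest-cost path #1: 4→3→7→5 push 10 @ unit cost 9 (adds 90)
shortest-cost path #2: 4→1→5 push 15 @ unit cost 22 (adds 330)
shortest-cost path #3: 4→6→0→5 push 10 @ unit cost 27 (adds 270)
shortest-cost path #4: 4→6→0→1→5 push 5 @ unit cost 35 (adds 175)
total cost = 865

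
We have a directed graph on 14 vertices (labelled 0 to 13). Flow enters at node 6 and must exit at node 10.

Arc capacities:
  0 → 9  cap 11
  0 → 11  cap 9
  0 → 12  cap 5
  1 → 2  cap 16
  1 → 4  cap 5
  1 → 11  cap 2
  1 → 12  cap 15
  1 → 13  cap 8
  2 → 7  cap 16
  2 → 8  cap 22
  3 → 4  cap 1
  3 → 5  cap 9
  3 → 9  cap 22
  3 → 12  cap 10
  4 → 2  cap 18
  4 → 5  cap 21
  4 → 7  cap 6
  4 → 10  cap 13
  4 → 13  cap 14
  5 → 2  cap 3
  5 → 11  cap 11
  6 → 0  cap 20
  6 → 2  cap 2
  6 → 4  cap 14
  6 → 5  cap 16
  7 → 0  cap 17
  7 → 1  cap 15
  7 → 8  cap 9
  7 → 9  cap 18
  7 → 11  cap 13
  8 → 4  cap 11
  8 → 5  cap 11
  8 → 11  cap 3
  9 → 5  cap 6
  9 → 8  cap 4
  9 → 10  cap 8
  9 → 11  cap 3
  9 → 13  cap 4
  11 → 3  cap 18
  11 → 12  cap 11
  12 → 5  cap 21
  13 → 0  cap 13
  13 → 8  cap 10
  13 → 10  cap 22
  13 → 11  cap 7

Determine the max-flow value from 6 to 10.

augment #1: 6→4→10 bottleneck 13, total now 13
augment #2: 6→0→9→10 bottleneck 8, total now 21
augment #3: 6→4→13→10 bottleneck 1, total now 22
augment #4: 6→0→9→13→10 bottleneck 3, total now 25
augment #5: 6→2→7→1→13→10 bottleneck 2, total now 27
augment #6: 6→0→11→3→4→13→10 bottleneck 1, total now 28
augment #7: 6→0→11→3→9→13→10 bottleneck 1, total now 29
augment #8: 6→5→2→7→1→13→10 bottleneck 3, total now 32
augment #9: 6→0→11→3→9→8→4→13→10 bottleneck 4, total now 36

Maximum flow value: 36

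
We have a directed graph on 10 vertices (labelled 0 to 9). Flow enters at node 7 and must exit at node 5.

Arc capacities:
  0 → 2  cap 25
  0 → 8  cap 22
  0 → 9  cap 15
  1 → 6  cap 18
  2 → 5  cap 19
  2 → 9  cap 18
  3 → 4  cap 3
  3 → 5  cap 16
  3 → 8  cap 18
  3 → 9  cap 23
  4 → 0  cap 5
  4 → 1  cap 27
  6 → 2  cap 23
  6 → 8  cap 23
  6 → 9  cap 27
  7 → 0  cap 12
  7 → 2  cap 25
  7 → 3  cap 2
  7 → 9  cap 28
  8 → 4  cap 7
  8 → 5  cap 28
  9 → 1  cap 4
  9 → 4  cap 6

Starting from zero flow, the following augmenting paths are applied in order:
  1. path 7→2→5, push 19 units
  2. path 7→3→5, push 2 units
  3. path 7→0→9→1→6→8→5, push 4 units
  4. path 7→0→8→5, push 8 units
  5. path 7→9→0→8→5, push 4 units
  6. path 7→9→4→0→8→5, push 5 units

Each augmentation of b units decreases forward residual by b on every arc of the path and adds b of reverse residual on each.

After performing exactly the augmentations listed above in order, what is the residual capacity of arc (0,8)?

after path 1 (7→2→5, push 19): res(0,8)=22
after path 2 (7→3→5, push 2): res(0,8)=22
after path 3 (7→0→9→1→6→8→5, push 4): res(0,8)=22
after path 4 (7→0→8→5, push 8): res(0,8)=14
after path 5 (7→9→0→8→5, push 4): res(0,8)=10
after path 6 (7→9→4→0→8→5, push 5): res(0,8)=5

Residual capacity of (0,8): 5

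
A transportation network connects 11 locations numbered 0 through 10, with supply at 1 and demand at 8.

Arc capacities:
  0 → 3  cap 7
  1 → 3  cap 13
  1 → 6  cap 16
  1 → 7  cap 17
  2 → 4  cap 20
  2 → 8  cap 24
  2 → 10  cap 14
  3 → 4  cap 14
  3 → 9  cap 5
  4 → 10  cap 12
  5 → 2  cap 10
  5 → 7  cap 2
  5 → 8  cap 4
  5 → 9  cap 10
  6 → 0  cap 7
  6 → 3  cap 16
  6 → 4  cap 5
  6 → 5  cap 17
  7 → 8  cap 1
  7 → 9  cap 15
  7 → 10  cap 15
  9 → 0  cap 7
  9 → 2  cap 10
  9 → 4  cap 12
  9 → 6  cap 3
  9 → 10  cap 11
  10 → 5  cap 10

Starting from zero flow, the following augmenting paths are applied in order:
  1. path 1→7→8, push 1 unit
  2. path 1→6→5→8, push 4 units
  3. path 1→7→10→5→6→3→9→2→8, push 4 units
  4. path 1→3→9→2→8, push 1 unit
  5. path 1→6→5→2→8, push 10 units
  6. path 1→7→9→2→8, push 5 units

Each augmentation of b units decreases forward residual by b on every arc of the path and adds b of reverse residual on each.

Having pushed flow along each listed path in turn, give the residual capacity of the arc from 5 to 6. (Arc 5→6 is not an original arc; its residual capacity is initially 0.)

Residual capacity of (5,6): 10

after path 1 (1→7→8, push 1): res(5,6)=0
after path 2 (1→6→5→8, push 4): res(5,6)=4
after path 3 (1→7→10→5→6→3→9→2→8, push 4): res(5,6)=0
after path 4 (1→3→9→2→8, push 1): res(5,6)=0
after path 5 (1→6→5→2→8, push 10): res(5,6)=10
after path 6 (1→7→9→2→8, push 5): res(5,6)=10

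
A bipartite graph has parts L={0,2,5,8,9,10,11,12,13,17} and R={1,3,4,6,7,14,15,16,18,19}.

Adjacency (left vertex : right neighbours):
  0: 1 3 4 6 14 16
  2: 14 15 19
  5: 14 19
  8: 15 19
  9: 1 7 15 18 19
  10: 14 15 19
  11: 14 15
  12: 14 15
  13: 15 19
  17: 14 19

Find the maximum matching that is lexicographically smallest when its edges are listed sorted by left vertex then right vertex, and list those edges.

Lex-smallest maximum matching: {(0,1), (2,14), (5,19), (8,15), (9,7)}

|M| = 5 (so the lex-smallest maximum matching has 5 edges)
process left vertices in ascending order; for each, take the smallest-labelled available neighbour that still permits 5 edges overall, or leave it unmatched if none does
lex-smallest matching: {0-1, 2-14, 5-19, 8-15, 9-7}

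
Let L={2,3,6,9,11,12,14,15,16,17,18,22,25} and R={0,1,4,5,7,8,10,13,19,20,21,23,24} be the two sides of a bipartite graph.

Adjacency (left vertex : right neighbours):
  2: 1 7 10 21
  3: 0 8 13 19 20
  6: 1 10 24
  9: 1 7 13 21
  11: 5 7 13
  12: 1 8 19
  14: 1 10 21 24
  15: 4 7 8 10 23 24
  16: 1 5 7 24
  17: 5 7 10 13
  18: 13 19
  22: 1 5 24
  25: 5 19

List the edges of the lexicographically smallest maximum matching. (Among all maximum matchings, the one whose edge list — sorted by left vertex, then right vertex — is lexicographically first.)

Lex-smallest maximum matching: {(2,1), (3,0), (6,10), (9,7), (11,5), (12,8), (14,21), (15,4), (16,24), (17,13), (18,19)}

|M| = 11 (so the lex-smallest maximum matching has 11 edges)
process left vertices in ascending order; for each, take the smallest-labelled available neighbour that still permits 11 edges overall, or leave it unmatched if none does
lex-smallest matching: {2-1, 3-0, 6-10, 9-7, 11-5, 12-8, 14-21, 15-4, 16-24, 17-13, 18-19}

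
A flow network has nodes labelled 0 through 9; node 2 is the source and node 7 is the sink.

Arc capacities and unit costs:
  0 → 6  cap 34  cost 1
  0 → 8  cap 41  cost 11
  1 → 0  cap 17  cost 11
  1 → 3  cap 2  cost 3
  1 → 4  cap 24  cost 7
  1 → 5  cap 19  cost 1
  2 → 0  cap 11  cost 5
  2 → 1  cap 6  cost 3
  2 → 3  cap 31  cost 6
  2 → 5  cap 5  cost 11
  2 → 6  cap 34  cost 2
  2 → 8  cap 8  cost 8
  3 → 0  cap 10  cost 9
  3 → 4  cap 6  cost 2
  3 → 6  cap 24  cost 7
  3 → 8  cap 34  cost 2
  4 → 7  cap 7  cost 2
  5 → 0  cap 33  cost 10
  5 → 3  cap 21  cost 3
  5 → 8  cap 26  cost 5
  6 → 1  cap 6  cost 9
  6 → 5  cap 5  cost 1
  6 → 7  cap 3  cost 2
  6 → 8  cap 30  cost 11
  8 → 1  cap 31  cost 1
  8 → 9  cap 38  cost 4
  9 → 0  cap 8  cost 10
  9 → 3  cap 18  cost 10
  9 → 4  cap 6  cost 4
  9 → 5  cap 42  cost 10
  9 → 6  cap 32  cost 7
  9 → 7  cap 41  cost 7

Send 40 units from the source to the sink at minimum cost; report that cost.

shortest-cost path #1: 2→6→7 push 3 @ unit cost 4 (adds 12)
shortest-cost path #2: 2→3→4→7 push 6 @ unit cost 10 (adds 60)
shortest-cost path #3: 2→1→4→7 push 1 @ unit cost 12 (adds 12)
shortest-cost path #4: 2→8→9→7 push 8 @ unit cost 19 (adds 152)
shortest-cost path #5: 2→3→8→9→7 push 22 @ unit cost 19 (adds 418)
total cost = 654

Minimum cost for 40 units: 654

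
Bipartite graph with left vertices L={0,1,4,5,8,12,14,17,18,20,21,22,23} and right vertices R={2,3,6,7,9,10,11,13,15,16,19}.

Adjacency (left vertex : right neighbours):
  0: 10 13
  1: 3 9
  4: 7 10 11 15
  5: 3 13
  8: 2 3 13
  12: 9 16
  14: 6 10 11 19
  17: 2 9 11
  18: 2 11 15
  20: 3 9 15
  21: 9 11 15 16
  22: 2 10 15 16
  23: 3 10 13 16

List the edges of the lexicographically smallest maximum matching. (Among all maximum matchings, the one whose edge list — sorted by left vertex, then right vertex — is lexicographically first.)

Lex-smallest maximum matching: {(0,10), (1,3), (4,7), (5,13), (8,2), (12,9), (14,6), (17,11), (18,15), (21,16)}

|M| = 10 (so the lex-smallest maximum matching has 10 edges)
process left vertices in ascending order; for each, take the smallest-labelled available neighbour that still permits 10 edges overall, or leave it unmatched if none does
lex-smallest matching: {0-10, 1-3, 4-7, 5-13, 8-2, 12-9, 14-6, 17-11, 18-15, 21-16}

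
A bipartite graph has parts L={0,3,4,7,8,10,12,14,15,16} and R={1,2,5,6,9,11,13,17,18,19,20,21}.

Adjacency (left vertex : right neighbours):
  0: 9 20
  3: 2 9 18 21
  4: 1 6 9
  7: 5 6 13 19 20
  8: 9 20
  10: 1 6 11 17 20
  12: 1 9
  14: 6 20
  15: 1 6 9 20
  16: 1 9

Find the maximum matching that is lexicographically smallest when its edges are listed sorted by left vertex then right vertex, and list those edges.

|M| = 7 (so the lex-smallest maximum matching has 7 edges)
process left vertices in ascending order; for each, take the smallest-labelled available neighbour that still permits 7 edges overall, or leave it unmatched if none does
lex-smallest matching: {0-9, 3-2, 4-1, 7-5, 8-20, 10-11, 14-6}

Lex-smallest maximum matching: {(0,9), (3,2), (4,1), (7,5), (8,20), (10,11), (14,6)}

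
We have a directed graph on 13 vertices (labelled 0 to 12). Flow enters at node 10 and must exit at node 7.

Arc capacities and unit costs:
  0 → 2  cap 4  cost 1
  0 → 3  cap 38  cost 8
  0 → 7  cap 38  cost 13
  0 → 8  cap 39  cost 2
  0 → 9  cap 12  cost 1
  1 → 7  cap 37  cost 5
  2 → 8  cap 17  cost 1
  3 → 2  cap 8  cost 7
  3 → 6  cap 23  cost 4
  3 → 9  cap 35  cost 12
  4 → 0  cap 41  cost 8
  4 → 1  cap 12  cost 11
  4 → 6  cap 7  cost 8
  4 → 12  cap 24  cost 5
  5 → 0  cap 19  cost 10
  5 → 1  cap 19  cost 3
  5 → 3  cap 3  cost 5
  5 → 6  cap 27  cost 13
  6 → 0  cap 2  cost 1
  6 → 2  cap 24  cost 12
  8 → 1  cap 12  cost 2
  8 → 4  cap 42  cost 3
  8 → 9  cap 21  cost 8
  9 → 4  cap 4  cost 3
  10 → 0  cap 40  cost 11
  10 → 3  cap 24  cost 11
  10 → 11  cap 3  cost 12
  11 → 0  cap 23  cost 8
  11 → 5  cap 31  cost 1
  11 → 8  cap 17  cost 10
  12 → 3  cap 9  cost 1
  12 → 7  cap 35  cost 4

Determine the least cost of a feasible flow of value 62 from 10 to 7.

Minimum cost for 62 units: 1613

shortest-cost path #1: 10→0→8→1→7 push 12 @ unit cost 20 (adds 240)
shortest-cost path #2: 10→11→5→1→7 push 3 @ unit cost 21 (adds 63)
shortest-cost path #3: 10→0→7 push 28 @ unit cost 24 (adds 672)
shortest-cost path #4: 10→3→6→0→7 push 2 @ unit cost 29 (adds 58)
shortest-cost path #5: 10→3→2→8→0→7 push 8 @ unit cost 30 (adds 240)
shortest-cost path #6: 10→3→9→4→12→7 push 4 @ unit cost 35 (adds 140)
shortest-cost path #7: 10→3→6→2→8→4→12→7 push 5 @ unit cost 40 (adds 200)
total cost = 1613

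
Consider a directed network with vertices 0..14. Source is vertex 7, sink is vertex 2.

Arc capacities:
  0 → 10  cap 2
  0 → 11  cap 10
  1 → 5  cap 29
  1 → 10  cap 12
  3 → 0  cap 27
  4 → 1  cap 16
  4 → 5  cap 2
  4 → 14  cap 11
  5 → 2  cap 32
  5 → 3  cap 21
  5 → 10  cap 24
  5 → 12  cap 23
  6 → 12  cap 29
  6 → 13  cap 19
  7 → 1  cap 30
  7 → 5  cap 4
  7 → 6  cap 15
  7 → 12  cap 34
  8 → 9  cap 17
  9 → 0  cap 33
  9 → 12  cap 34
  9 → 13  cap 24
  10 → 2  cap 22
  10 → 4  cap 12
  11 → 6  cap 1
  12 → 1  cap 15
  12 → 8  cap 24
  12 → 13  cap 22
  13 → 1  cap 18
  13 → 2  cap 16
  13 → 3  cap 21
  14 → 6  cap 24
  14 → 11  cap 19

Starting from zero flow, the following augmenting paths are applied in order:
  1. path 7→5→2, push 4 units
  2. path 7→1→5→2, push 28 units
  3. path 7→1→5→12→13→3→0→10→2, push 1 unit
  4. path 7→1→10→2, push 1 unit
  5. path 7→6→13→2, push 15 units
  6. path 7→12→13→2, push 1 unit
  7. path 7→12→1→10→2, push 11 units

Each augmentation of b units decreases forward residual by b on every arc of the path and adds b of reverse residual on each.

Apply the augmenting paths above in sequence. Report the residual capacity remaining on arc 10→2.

Residual capacity of (10,2): 9

after path 1 (7→5→2, push 4): res(10,2)=22
after path 2 (7→1→5→2, push 28): res(10,2)=22
after path 3 (7→1→5→12→13→3→0→10→2, push 1): res(10,2)=21
after path 4 (7→1→10→2, push 1): res(10,2)=20
after path 5 (7→6→13→2, push 15): res(10,2)=20
after path 6 (7→12→13→2, push 1): res(10,2)=20
after path 7 (7→12→1→10→2, push 11): res(10,2)=9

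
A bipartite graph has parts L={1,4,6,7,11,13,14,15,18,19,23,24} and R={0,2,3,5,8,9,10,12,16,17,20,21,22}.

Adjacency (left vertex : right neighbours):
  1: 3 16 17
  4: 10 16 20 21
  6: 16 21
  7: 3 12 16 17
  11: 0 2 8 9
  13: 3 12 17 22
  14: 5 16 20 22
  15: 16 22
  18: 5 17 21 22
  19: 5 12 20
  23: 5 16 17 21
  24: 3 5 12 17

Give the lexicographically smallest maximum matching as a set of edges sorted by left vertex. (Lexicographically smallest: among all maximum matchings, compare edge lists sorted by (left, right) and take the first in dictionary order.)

|M| = 10 (so the lex-smallest maximum matching has 10 edges)
process left vertices in ascending order; for each, take the smallest-labelled available neighbour that still permits 10 edges overall, or leave it unmatched if none does
lex-smallest matching: {1-3, 4-10, 6-16, 7-12, 11-0, 13-17, 14-5, 15-22, 18-21, 19-20}

Lex-smallest maximum matching: {(1,3), (4,10), (6,16), (7,12), (11,0), (13,17), (14,5), (15,22), (18,21), (19,20)}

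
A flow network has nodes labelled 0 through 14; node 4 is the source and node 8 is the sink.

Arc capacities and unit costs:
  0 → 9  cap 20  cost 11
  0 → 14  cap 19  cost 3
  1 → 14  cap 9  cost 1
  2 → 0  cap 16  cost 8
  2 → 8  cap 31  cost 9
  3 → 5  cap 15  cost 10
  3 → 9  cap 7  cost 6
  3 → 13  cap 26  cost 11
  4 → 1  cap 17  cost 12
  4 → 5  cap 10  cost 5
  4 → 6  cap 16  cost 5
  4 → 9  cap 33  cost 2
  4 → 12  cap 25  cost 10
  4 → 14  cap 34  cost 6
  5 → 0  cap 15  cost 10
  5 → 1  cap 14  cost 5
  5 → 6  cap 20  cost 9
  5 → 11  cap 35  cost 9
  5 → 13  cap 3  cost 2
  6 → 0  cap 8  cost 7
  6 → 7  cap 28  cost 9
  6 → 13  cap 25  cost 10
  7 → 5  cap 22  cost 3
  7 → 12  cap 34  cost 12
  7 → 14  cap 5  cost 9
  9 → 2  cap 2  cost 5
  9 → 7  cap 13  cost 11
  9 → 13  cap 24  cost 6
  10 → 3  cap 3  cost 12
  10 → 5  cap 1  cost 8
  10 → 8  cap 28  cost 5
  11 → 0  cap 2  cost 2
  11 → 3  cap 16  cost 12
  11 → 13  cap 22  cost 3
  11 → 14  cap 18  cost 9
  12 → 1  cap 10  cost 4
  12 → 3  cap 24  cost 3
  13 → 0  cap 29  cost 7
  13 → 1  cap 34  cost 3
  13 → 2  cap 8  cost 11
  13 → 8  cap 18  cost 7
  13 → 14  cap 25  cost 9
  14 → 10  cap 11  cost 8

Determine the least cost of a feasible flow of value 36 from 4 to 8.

Minimum cost for 36 units: 648

shortest-cost path #1: 4→5→13→8 push 3 @ unit cost 14 (adds 42)
shortest-cost path #2: 4→9→13→8 push 15 @ unit cost 15 (adds 225)
shortest-cost path #3: 4→9→2→8 push 2 @ unit cost 16 (adds 32)
shortest-cost path #4: 4→14→10→8 push 11 @ unit cost 19 (adds 209)
shortest-cost path #5: 4→9→13→2→8 push 5 @ unit cost 28 (adds 140)
total cost = 648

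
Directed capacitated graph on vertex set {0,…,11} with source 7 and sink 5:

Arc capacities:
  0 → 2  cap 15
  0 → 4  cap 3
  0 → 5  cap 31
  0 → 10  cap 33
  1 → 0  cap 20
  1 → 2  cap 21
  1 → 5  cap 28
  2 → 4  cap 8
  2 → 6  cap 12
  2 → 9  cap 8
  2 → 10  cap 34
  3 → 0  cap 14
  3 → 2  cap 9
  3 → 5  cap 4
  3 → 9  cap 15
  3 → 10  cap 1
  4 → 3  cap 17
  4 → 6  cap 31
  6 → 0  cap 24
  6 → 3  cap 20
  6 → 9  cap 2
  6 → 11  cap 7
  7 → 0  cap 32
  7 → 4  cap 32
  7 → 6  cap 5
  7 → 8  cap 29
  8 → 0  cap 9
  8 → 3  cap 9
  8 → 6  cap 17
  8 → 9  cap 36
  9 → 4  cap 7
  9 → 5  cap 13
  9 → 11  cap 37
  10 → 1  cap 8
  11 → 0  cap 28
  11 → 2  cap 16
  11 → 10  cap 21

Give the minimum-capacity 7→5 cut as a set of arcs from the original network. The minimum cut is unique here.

augment #1: 7→0→5 push 31
augment #2: 7→4→3→5 push 4
augment #3: 7→6→9→5 push 2
augment #4: 7→8→9→5 push 11
augment #5: 7→0→10→1→5 push 1
augment #6: 7→4→3→10→1→5 push 1
augment #7: 7→6→0→10→1→5 push 3
augment #8: 7→8→0→10→1→5 push 3
max flow = 56; residual-reachable set from 7 gives S-side
cut edges (S→T): {(0,5), (3,5), (9,5), (10,1)} total cap 56

Min-cut arcs: {(0,5), (3,5), (9,5), (10,1)} (total capacity 56)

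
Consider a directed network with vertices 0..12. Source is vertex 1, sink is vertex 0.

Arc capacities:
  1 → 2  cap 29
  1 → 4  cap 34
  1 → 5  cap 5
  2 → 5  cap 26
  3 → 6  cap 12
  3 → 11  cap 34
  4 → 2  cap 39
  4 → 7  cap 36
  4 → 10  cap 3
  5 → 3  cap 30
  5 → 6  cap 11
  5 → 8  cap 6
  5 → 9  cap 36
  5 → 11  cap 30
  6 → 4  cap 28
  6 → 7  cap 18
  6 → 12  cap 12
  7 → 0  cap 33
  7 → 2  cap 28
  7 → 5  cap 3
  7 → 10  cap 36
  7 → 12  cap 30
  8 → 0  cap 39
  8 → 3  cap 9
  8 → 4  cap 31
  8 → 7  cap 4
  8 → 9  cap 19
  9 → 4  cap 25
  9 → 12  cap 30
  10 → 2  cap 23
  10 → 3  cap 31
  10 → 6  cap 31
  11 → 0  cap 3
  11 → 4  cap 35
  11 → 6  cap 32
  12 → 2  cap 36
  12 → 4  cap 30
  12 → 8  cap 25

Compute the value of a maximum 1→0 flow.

Maximum flow value: 65

augment #1: 1→4→7→0 bottleneck 33, total now 33
augment #2: 1→5→8→0 bottleneck 5, total now 38
augment #3: 1→2→5→8→0 bottleneck 1, total now 39
augment #4: 1→2→5→11→0 bottleneck 3, total now 42
augment #5: 1→4→7→12→8→0 bottleneck 1, total now 43
augment #6: 1→2→5→6→12→8→0 bottleneck 11, total now 54
augment #7: 1→2→5→9→12→8→0 bottleneck 11, total now 65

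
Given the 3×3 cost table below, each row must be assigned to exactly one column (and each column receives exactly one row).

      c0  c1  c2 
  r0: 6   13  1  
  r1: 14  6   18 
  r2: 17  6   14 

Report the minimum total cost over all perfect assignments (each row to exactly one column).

optimal assignment: row0→col2 (cost 1), row1→col0 (cost 14), row2→col1 (cost 6)
total = 1 + 14 + 6 = 21

Minimum assignment cost: 21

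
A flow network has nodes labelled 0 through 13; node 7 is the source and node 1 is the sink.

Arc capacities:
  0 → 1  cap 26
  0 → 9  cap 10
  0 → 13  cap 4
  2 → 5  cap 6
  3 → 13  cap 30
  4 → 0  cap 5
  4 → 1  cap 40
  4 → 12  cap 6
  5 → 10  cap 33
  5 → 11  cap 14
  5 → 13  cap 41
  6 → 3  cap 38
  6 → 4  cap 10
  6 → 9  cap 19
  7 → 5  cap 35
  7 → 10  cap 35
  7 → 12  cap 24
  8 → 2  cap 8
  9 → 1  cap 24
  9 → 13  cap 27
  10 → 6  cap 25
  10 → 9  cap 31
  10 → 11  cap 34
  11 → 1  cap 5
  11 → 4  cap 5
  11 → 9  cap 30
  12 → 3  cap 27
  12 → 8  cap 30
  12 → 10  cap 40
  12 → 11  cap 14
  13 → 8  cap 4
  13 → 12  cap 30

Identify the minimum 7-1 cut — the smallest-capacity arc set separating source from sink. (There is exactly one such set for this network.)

augment #1: 7→5→11→1 push 5
augment #2: 7→10→9→1 push 24
augment #3: 7→5→11→4→1 push 5
augment #4: 7→10→6→4→1 push 10
max flow = 44; residual-reachable set from 7 gives S-side
cut edges (S→T): {(6,4), (9,1), (11,1), (11,4)} total cap 44

Min-cut arcs: {(6,4), (9,1), (11,1), (11,4)} (total capacity 44)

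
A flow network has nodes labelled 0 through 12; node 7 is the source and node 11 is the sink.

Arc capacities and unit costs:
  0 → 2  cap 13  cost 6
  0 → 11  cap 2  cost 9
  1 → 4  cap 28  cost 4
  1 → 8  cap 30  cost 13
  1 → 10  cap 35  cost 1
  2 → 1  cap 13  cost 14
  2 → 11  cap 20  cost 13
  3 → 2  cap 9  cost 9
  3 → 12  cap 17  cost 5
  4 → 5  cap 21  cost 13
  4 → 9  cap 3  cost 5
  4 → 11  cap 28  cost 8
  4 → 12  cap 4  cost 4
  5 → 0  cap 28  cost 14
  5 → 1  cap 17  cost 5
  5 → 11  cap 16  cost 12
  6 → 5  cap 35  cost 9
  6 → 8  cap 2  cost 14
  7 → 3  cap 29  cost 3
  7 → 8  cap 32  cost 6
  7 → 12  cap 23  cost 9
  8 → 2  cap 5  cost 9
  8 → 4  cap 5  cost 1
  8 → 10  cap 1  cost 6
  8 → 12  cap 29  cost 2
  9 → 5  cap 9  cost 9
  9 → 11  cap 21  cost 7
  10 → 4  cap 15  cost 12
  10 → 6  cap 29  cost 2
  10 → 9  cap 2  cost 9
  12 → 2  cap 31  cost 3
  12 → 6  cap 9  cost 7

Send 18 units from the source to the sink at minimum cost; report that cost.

shortest-cost path #1: 7→8→4→11 push 5 @ unit cost 15 (adds 75)
shortest-cost path #2: 7→8→12→2→11 push 13 @ unit cost 24 (adds 312)
total cost = 387

Minimum cost for 18 units: 387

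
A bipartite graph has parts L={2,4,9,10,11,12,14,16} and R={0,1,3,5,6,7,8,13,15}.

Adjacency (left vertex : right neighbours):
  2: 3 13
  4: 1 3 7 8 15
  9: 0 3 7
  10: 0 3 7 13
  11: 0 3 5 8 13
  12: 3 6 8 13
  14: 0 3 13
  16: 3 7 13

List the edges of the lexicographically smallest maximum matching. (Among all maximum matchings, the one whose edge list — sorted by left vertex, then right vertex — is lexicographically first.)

Lex-smallest maximum matching: {(2,3), (4,1), (9,0), (10,7), (11,5), (12,6), (14,13)}

|M| = 7 (so the lex-smallest maximum matching has 7 edges)
process left vertices in ascending order; for each, take the smallest-labelled available neighbour that still permits 7 edges overall, or leave it unmatched if none does
lex-smallest matching: {2-3, 4-1, 9-0, 10-7, 11-5, 12-6, 14-13}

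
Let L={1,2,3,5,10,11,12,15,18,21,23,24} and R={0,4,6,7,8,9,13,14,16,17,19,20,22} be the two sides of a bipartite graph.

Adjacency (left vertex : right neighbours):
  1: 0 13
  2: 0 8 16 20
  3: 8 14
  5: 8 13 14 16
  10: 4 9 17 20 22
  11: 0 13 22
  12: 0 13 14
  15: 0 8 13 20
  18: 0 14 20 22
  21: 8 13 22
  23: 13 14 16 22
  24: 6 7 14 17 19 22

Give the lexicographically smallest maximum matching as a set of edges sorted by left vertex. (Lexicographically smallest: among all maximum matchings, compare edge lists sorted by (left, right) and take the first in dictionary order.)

|M| = 9 (so the lex-smallest maximum matching has 9 edges)
process left vertices in ascending order; for each, take the smallest-labelled available neighbour that still permits 9 edges overall, or leave it unmatched if none does
lex-smallest matching: {1-0, 2-8, 3-14, 5-13, 10-4, 11-22, 15-20, 23-16, 24-6}

Lex-smallest maximum matching: {(1,0), (2,8), (3,14), (5,13), (10,4), (11,22), (15,20), (23,16), (24,6)}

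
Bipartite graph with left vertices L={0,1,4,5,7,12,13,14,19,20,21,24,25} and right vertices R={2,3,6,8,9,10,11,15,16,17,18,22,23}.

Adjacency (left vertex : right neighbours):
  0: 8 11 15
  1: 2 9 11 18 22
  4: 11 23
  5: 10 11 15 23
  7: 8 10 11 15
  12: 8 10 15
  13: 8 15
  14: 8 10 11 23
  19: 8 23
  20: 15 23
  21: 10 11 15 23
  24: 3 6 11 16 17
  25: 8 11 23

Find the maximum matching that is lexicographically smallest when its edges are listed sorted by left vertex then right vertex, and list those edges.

|M| = 7 (so the lex-smallest maximum matching has 7 edges)
process left vertices in ascending order; for each, take the smallest-labelled available neighbour that still permits 7 edges overall, or leave it unmatched if none does
lex-smallest matching: {0-8, 1-2, 4-11, 5-10, 7-15, 14-23, 24-3}

Lex-smallest maximum matching: {(0,8), (1,2), (4,11), (5,10), (7,15), (14,23), (24,3)}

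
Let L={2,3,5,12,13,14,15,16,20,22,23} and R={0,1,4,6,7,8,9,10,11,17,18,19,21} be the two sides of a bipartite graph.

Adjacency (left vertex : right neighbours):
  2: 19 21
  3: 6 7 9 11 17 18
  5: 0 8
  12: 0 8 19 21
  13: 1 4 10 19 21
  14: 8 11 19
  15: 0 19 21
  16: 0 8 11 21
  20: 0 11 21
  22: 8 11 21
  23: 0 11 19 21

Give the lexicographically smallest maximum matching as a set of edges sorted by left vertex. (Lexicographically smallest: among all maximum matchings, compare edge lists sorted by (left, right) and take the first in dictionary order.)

Lex-smallest maximum matching: {(2,19), (3,6), (5,0), (12,8), (13,1), (14,11), (15,21)}

|M| = 7 (so the lex-smallest maximum matching has 7 edges)
process left vertices in ascending order; for each, take the smallest-labelled available neighbour that still permits 7 edges overall, or leave it unmatched if none does
lex-smallest matching: {2-19, 3-6, 5-0, 12-8, 13-1, 14-11, 15-21}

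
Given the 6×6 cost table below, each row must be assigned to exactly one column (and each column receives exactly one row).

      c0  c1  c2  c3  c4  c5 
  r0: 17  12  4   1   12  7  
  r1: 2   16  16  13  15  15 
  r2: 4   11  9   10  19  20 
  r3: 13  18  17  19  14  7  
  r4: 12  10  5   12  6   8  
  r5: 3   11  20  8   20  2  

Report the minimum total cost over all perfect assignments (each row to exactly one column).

optimal assignment: row0→col3 (cost 1), row1→col0 (cost 2), row2→col1 (cost 11), row3→col4 (cost 14), row4→col2 (cost 5), row5→col5 (cost 2)
total = 1 + 2 + 11 + 14 + 5 + 2 = 35

Minimum assignment cost: 35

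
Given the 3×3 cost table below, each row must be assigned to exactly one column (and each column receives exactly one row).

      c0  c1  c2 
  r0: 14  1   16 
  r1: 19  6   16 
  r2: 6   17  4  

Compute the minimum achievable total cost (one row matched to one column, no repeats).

optimal assignment: row0→col1 (cost 1), row1→col2 (cost 16), row2→col0 (cost 6)
total = 1 + 16 + 6 = 23

Minimum assignment cost: 23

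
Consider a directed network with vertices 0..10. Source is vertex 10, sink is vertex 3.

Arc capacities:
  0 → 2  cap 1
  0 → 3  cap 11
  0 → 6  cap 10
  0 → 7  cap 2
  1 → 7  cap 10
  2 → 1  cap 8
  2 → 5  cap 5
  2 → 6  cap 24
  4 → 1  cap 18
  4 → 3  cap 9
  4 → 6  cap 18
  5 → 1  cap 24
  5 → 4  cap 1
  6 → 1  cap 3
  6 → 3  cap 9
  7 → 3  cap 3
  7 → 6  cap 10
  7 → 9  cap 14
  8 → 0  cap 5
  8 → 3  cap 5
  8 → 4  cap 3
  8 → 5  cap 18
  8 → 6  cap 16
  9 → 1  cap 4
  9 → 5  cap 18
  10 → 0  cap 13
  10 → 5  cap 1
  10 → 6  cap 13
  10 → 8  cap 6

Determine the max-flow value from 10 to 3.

Maximum flow value: 30

augment #1: 10→0→3 bottleneck 11, total now 11
augment #2: 10→6→3 bottleneck 9, total now 20
augment #3: 10→8→3 bottleneck 5, total now 25
augment #4: 10→0→7→3 bottleneck 2, total now 27
augment #5: 10→5→4→3 bottleneck 1, total now 28
augment #6: 10→8→4→3 bottleneck 1, total now 29
augment #7: 10→6→1→7→3 bottleneck 1, total now 30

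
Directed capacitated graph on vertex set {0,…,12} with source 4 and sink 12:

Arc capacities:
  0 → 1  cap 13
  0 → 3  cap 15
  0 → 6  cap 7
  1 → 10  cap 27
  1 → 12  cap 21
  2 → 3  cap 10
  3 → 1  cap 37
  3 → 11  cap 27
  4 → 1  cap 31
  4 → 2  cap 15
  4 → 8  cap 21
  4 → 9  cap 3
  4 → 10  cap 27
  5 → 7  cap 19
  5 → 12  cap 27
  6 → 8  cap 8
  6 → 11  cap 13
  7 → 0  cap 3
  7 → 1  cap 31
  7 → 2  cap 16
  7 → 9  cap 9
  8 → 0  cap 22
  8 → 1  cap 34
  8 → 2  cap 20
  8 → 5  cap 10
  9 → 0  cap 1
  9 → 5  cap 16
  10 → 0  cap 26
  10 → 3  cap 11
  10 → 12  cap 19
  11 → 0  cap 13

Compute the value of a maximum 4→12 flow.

augment #1: 4→1→12 bottleneck 21, total now 21
augment #2: 4→10→12 bottleneck 19, total now 40
augment #3: 4→8→5→12 bottleneck 10, total now 50
augment #4: 4→9→5→12 bottleneck 3, total now 53

Maximum flow value: 53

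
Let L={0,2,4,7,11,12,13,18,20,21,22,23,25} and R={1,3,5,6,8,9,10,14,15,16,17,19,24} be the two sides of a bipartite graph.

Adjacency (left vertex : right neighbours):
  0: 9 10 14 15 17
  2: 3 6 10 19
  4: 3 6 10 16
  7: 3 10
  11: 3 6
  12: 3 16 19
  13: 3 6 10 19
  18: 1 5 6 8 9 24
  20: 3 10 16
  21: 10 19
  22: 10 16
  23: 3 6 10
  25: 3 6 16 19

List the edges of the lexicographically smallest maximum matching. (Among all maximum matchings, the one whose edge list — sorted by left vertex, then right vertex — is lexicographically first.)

Lex-smallest maximum matching: {(0,9), (2,3), (4,6), (7,10), (12,16), (13,19), (18,1)}

|M| = 7 (so the lex-smallest maximum matching has 7 edges)
process left vertices in ascending order; for each, take the smallest-labelled available neighbour that still permits 7 edges overall, or leave it unmatched if none does
lex-smallest matching: {0-9, 2-3, 4-6, 7-10, 12-16, 13-19, 18-1}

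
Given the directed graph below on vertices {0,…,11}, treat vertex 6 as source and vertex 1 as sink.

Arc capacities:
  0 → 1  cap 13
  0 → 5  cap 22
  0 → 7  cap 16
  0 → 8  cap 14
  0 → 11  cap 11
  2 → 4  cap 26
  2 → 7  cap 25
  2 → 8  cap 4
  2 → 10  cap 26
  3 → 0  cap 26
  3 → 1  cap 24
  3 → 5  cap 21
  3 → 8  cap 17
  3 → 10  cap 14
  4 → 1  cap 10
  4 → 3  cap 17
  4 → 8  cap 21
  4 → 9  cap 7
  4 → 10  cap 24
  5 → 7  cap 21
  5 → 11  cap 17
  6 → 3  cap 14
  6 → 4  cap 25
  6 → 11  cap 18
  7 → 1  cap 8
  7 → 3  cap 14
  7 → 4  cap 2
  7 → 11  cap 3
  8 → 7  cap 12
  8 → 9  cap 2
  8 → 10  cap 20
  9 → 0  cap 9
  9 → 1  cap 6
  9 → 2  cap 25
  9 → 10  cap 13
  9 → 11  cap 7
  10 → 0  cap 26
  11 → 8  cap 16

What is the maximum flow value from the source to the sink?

Maximum flow value: 55

augment #1: 6→3→1 bottleneck 14, total now 14
augment #2: 6→4→1 bottleneck 10, total now 24
augment #3: 6→4→3→1 bottleneck 10, total now 34
augment #4: 6→4→9→1 bottleneck 5, total now 39
augment #5: 6→11→8→7→1 bottleneck 8, total now 47
augment #6: 6→11→8→9→1 bottleneck 1, total now 48
augment #7: 6→11→8→9→0→1 bottleneck 1, total now 49
augment #8: 6→11→8→10→0→1 bottleneck 6, total now 55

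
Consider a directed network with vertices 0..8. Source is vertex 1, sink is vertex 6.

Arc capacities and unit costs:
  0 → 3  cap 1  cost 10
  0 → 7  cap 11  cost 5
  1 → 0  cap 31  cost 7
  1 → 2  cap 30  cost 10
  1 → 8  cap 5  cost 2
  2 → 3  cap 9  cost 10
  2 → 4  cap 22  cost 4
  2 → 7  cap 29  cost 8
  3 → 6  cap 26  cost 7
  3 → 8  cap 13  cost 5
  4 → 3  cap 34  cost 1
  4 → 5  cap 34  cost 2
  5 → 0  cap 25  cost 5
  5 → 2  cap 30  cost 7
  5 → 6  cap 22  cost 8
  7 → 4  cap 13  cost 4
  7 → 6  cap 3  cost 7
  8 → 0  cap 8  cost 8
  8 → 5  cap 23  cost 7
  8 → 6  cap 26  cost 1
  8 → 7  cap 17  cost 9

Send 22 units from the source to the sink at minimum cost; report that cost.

Minimum cost for 22 units: 367

shortest-cost path #1: 1→8→6 push 5 @ unit cost 3 (adds 15)
shortest-cost path #2: 1→0→7→6 push 3 @ unit cost 19 (adds 57)
shortest-cost path #3: 1→2→4→3→8→6 push 13 @ unit cost 21 (adds 273)
shortest-cost path #4: 1→2→4→3→6 push 1 @ unit cost 22 (adds 22)
total cost = 367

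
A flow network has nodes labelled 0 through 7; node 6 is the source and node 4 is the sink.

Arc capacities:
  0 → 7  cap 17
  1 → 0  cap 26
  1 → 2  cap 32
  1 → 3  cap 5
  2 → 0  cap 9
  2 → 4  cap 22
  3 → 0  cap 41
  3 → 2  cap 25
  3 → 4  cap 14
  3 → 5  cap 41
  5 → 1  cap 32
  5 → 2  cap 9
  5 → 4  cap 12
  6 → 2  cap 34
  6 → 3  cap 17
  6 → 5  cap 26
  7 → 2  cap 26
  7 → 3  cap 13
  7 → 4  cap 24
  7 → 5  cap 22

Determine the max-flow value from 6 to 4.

augment #1: 6→2→4 bottleneck 22, total now 22
augment #2: 6→3→4 bottleneck 14, total now 36
augment #3: 6→5→4 bottleneck 12, total now 48
augment #4: 6→2→0→7→4 bottleneck 9, total now 57
augment #5: 6→3→0→7→4 bottleneck 3, total now 60
augment #6: 6→5→1→0→7→4 bottleneck 5, total now 65

Maximum flow value: 65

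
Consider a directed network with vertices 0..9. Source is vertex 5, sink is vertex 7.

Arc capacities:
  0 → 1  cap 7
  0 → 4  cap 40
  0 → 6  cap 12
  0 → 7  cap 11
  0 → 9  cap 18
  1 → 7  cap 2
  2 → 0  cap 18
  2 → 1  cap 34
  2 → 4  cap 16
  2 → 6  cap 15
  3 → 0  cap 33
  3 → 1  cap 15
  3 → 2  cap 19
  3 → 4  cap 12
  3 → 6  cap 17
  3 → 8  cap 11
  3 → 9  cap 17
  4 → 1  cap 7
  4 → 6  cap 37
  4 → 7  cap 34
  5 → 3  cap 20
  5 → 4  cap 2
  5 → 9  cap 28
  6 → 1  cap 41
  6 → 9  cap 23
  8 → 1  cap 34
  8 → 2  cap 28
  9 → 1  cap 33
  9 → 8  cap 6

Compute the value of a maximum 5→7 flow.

Maximum flow value: 30

augment #1: 5→4→7 bottleneck 2, total now 2
augment #2: 5→3→0→7 bottleneck 11, total now 13
augment #3: 5→3→1→7 bottleneck 2, total now 15
augment #4: 5→3→4→7 bottleneck 7, total now 22
augment #5: 5→9→1→3→4→7 bottleneck 2, total now 24
augment #6: 5→9→8→2→4→7 bottleneck 6, total now 30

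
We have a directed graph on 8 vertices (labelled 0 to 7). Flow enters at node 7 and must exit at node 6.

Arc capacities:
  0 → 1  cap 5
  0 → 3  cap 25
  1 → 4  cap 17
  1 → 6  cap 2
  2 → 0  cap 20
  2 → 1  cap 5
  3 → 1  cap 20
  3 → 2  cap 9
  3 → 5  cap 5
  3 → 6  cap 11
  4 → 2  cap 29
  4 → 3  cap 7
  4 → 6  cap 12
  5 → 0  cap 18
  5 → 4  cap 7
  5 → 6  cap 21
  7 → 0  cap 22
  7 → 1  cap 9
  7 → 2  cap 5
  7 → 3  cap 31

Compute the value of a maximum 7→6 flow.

augment #1: 7→1→6 bottleneck 2, total now 2
augment #2: 7→3→6 bottleneck 11, total now 13
augment #3: 7→1→4→6 bottleneck 7, total now 20
augment #4: 7→3→5→6 bottleneck 5, total now 25
augment #5: 7→0→1→4→6 bottleneck 5, total now 30

Maximum flow value: 30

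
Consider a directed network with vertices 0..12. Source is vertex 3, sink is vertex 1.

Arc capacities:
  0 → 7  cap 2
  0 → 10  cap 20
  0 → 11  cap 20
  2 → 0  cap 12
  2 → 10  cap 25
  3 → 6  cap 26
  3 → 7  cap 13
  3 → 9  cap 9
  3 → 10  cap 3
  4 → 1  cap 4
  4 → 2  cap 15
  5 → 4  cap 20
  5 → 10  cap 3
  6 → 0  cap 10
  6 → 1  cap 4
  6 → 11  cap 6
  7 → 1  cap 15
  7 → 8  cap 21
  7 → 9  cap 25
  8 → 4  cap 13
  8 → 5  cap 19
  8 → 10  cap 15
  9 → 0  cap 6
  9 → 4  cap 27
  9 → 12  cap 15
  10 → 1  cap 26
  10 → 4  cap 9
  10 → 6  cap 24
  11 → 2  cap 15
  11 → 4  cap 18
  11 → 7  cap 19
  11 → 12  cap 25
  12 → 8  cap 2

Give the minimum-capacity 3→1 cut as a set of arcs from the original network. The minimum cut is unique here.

Min-cut arcs: {(3,7), (3,9), (3,10), (6,0), (6,1), (6,11)} (total capacity 45)

augment #1: 3→6→1 push 4
augment #2: 3→7→1 push 13
augment #3: 3→10→1 push 3
augment #4: 3→9→4→1 push 4
augment #5: 3→6→0→7→1 push 2
augment #6: 3→6→0→10→1 push 8
augment #7: 3→9→0→10→1 push 5
augment #8: 3→6→11→2→10→1 push 6
max flow = 45; residual-reachable set from 3 gives S-side
cut edges (S→T): {(3,7), (3,9), (3,10), (6,0), (6,1), (6,11)} total cap 45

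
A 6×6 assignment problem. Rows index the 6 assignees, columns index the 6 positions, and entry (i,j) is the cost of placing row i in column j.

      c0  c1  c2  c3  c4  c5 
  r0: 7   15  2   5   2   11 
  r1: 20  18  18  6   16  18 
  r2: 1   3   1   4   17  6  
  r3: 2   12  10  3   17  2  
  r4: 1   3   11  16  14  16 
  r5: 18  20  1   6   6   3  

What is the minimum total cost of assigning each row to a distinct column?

Minimum assignment cost: 15

one of 2 optimal assignments: row0→col4 (cost 2), row1→col3 (cost 6), row2→col0 (cost 1), row3→col5 (cost 2), row4→col1 (cost 3), row5→col2 (cost 1)
total = 2 + 6 + 1 + 2 + 3 + 1 = 15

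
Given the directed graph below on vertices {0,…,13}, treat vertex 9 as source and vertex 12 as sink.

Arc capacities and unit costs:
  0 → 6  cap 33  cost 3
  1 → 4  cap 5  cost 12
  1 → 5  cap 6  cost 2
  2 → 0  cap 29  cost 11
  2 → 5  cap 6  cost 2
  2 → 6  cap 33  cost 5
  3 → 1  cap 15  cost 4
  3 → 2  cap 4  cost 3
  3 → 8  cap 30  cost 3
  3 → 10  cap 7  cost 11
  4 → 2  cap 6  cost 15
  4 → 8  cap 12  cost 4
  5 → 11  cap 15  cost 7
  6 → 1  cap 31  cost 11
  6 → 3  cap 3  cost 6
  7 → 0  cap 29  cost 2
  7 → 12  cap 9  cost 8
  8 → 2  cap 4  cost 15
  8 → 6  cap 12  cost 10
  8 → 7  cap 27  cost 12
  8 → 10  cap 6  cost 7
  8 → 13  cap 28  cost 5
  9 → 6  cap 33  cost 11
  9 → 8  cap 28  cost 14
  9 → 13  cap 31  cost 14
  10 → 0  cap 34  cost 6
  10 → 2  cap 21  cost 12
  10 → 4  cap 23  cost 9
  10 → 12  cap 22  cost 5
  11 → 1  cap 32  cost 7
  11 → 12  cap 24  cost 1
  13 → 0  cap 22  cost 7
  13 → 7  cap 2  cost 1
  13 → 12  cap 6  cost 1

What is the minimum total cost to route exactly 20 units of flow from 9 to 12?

shortest-cost path #1: 9→13→12 push 6 @ unit cost 15 (adds 90)
shortest-cost path #2: 9→13→7→12 push 2 @ unit cost 23 (adds 46)
shortest-cost path #3: 9→8→10→12 push 6 @ unit cost 26 (adds 156)
shortest-cost path #4: 9→6→3→2→5→11→12 push 3 @ unit cost 30 (adds 90)
shortest-cost path #5: 9→6→1→5→11→12 push 3 @ unit cost 32 (adds 96)
total cost = 478

Minimum cost for 20 units: 478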